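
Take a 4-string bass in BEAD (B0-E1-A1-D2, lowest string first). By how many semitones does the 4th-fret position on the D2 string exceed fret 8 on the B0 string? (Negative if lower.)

D2 at fret 4 → F#2 (MIDI 42); B0 at fret 8 → G1 (MIDI 31).
42 − 31 = 11, so the two pitches are 11 semitones apart.

11 semitones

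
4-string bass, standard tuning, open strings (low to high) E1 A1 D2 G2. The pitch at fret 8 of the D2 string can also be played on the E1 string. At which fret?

18

D2 at fret 8 is D2 + 8 semitones = A#2.
The open E1 string is 10 semitones below the open D2, so the same pitch on the E1 string lies at fret 8 + 10 = 18.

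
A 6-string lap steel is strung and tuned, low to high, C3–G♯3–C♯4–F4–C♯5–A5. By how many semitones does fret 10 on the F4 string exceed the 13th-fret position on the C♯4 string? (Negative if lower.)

F4 at fret 10 → D♯5 (MIDI 75); C♯4 at fret 13 → D5 (MIDI 74).
75 − 74 = 1, so the two pitches are 1 semitone apart.

1 semitone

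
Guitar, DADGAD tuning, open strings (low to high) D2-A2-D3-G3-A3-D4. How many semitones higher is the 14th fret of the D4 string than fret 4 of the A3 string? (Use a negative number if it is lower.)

D4 at fret 14 → E5 (MIDI 76); A3 at fret 4 → C#4 (MIDI 61).
76 − 61 = 15, so the two pitches are 15 semitones apart.

15 semitones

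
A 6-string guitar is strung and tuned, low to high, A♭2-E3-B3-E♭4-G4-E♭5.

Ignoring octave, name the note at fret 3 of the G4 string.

B♭

G4 is MIDI 67. Adding 3 gives 70; 70 mod 12 = 10, i.e. B♭.
(Equivalently spelled A♯.)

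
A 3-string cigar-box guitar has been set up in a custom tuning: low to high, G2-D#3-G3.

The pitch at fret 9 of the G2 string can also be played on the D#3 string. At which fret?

1

Fret 9 on G2 is MIDI 43 + 9 = 52 (E3). On the D#3 string (open MIDI 51), that pitch is 52 − 51 = fret 1.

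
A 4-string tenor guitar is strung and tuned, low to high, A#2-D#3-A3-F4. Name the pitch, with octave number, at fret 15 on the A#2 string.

The open A#2 string plus 15 semitones: A#–B–C–C#–…–B–C–C#.
The walk passes from B into C 2 times, so the octave number goes from 2 to 4.

C#4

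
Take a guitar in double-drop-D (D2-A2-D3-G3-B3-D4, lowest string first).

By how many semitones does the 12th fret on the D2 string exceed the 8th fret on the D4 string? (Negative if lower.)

D2 at fret 12 → D3 (MIDI 50); D4 at fret 8 → A♯4 (MIDI 70).
50 − 70 = -20, so the two pitches are 20 semitones apart.

-20 semitones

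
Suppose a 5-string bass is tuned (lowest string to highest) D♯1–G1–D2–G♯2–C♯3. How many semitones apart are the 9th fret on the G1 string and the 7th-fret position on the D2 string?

5 semitones

G1 at fret 9 → E2 (MIDI 40); D2 at fret 7 → A2 (MIDI 45).
40 − 45 = -5, so the two pitches are 5 semitones apart, with A2 the higher.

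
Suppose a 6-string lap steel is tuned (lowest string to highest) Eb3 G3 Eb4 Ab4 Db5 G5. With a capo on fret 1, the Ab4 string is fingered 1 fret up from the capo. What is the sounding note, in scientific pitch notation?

The capo raises the open Ab4 by 1 semitone to A4; fretting 1 more gives Ab4 + 1 + 1 = Ab4 + 2 semitones = Bb4.

Bb4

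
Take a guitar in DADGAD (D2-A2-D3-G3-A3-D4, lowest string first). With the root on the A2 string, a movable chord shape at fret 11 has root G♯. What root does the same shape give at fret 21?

F♯

Moving from fret 11 to fret 21 shifts the root by 10 semitones.
G♯ up 10 semitones is F♯.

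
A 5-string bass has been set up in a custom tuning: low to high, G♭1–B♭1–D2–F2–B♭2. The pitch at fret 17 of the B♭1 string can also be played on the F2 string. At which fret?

10

Fret 17 on B♭1 is MIDI 34 + 17 = 51 (E♭3). On the F2 string (open MIDI 41), that pitch is 51 − 41 = fret 10.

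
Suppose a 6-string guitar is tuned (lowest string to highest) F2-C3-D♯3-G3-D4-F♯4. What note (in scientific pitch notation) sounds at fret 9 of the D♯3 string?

C4

Each fret is one semitone, so D♯3 + 9 = C4.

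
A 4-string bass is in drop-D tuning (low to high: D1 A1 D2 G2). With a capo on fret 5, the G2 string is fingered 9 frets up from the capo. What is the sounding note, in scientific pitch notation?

A3

The capo raises the open G2 by 5 semitones to C3; fretting 9 more gives G2 + 5 + 9 = G2 + 14 semitones = A3.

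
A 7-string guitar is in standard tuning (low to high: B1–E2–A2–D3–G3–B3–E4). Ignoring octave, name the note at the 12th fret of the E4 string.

E

Each fret is one semitone, so E4 + 12 = E.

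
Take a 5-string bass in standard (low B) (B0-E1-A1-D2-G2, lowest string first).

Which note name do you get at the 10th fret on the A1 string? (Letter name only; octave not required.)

G

A1 is MIDI 33. Adding 10 gives 43; 43 mod 12 = 7, i.e. G.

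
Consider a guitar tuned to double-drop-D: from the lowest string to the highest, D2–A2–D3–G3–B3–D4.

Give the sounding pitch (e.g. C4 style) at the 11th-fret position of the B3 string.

B3 is MIDI 59. Adding 11 gives 70, which is A♯4.

A♯4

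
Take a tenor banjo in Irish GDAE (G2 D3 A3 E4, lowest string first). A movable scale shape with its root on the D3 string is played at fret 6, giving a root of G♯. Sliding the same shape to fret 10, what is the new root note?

Moving from fret 6 to fret 10 shifts the root by 4 semitones.
G♯ up 4 semitones is C.

C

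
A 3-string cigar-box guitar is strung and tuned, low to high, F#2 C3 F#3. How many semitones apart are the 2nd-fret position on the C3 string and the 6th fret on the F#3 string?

10 semitones

C3 at fret 2 → D3 (MIDI 50); F#3 at fret 6 → C4 (MIDI 60).
50 − 60 = -10, so the two pitches are 10 semitones apart, with C4 the higher.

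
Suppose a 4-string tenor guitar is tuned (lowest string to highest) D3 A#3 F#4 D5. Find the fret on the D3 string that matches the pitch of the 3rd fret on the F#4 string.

F#4 at fret 3 is F#4 + 3 semitones = A4.
The open D3 string is 16 semitones below the open F#4, so the same pitch on the D3 string lies at fret 3 + 16 = 19.

19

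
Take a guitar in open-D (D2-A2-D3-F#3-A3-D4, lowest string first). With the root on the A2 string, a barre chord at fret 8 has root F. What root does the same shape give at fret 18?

D#

Moving from fret 8 to fret 18 shifts the root by 10 semitones.
F up 10 semitones is D#.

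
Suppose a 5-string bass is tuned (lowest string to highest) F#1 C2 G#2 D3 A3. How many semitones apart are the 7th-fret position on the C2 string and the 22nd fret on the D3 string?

C2 at fret 7 → G2 (MIDI 43); D3 at fret 22 → C5 (MIDI 72).
43 − 72 = -29, so the two pitches are 29 semitones apart, with C5 the higher.

29 semitones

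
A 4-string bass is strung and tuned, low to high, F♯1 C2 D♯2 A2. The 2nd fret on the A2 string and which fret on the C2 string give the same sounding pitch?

Fret 2 on A2 is MIDI 45 + 2 = 47 (B2). On the C2 string (open MIDI 36), that pitch is 47 − 36 = fret 11.

11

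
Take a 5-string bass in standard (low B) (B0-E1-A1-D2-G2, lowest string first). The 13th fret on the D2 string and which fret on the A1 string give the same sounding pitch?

Fret 13 on D2 is MIDI 38 + 13 = 51 (D#3). On the A1 string (open MIDI 33), that pitch is 51 − 33 = fret 18.

18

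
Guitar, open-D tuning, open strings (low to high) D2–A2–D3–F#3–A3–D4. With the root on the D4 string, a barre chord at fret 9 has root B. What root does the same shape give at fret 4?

Moving from fret 9 to fret 4 shifts the root by -5 semitones.
B down 5 semitones is F#.

F#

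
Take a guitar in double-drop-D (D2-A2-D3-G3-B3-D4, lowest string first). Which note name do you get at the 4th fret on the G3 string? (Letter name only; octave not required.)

B

Each fret is one semitone, so G3 + 4 = B.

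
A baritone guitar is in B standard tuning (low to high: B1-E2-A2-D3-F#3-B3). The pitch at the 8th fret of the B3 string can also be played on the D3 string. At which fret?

Fret 8 on B3 is MIDI 59 + 8 = 67 (G4). On the D3 string (open MIDI 50), that pitch is 67 − 50 = fret 17.

17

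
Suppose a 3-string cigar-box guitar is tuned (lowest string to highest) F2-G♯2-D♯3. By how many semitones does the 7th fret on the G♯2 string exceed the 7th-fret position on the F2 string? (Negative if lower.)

G♯2 at fret 7 → D♯3 (MIDI 51); F2 at fret 7 → C3 (MIDI 48).
51 − 48 = 3, so the two pitches are 3 semitones apart.

3 semitones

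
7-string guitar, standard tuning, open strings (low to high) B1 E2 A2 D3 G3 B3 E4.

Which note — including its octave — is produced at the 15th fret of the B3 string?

D5

The open B3 string plus 15 semitones: B–C–C#–D–…–C–C#–D.
The walk passes from B into C 2 times, so the octave number goes from 3 to 5.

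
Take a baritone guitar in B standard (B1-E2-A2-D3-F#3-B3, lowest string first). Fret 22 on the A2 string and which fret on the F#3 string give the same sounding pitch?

Fret 22 on A2 is MIDI 45 + 22 = 67 (G4). On the F#3 string (open MIDI 54), that pitch is 67 − 54 = fret 13.

13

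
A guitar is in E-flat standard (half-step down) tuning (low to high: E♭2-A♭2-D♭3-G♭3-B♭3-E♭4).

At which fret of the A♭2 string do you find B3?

15

B3 is 15 semitones above the open A♭2 (Ab–A–Bb–B–…–A–Bb–B), so it sits at fret 15.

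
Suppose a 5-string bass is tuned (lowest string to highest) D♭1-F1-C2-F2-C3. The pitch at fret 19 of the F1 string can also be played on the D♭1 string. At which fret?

F1 at fret 19 is F1 + 19 semitones = C3.
The open D♭1 string is 4 semitones below the open F1, so the same pitch on the D♭1 string lies at fret 19 + 4 = 23.

23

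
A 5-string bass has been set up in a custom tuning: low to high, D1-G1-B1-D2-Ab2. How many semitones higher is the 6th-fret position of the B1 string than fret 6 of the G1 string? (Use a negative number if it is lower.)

B1 at fret 6 → F2 (MIDI 41); G1 at fret 6 → Db2 (MIDI 37).
41 − 37 = 4, so the two pitches are 4 semitones apart.

4 semitones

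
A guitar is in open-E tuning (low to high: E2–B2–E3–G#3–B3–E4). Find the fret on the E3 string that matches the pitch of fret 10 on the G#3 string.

G#3 at fret 10 is G#3 + 10 semitones = F#4.
The open E3 string is 4 semitones below the open G#3, so the same pitch on the E3 string lies at fret 10 + 4 = 14.

14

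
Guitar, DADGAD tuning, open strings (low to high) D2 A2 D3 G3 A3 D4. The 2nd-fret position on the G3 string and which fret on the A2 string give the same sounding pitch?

12

Fret 2 on G3 is MIDI 55 + 2 = 57 (A3). On the A2 string (open MIDI 45), that pitch is 57 − 45 = fret 12.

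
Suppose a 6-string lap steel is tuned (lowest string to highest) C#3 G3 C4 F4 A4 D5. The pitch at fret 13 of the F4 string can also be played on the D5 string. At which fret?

Fret 13 on F4 is MIDI 65 + 13 = 78 (F#5). On the D5 string (open MIDI 74), that pitch is 78 − 74 = fret 4.

4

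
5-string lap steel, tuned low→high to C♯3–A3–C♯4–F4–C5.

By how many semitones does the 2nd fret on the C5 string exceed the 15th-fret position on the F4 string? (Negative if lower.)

C5 at fret 2 → D5 (MIDI 74); F4 at fret 15 → G♯5 (MIDI 80).
74 − 80 = -6, so the two pitches are 6 semitones apart.

-6 semitones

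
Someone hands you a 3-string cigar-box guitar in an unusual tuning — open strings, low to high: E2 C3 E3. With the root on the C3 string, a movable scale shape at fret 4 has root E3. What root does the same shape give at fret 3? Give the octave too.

Moving from fret 4 to fret 3 shifts the root by -1 semitone.
E3 down 1 semitone is D♯3.

D♯3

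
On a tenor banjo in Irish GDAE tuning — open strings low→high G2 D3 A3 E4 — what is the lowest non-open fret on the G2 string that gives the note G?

12

From G2, count semitones up the chromatic scale until reaching G: G–G#–A–A#–…–F–F#–G — 12 steps.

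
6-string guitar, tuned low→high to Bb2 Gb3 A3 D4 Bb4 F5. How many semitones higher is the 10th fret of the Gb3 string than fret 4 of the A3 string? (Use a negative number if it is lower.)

Gb3 at fret 10 → E4 (MIDI 64); A3 at fret 4 → Db4 (MIDI 61).
64 − 61 = 3, so the two pitches are 3 semitones apart.

3 semitones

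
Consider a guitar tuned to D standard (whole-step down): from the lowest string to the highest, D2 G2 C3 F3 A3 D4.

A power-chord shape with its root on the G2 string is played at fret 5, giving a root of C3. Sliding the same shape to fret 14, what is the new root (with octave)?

A3

Moving from fret 5 to fret 14 shifts the root by 9 semitones.
C3 up 9 semitones is A3.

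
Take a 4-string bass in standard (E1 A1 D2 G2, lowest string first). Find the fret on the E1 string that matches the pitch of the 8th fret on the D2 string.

18

Fret 8 on D2 is MIDI 38 + 8 = 46 (A#2). On the E1 string (open MIDI 28), that pitch is 46 − 28 = fret 18.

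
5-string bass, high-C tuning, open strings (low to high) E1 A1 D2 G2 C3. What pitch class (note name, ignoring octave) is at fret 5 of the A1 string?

A1 is MIDI 33. Adding 5 gives 38; 38 mod 12 = 2, i.e. D.

D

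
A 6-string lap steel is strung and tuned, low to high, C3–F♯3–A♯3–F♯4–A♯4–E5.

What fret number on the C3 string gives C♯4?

C♯4 is 13 semitones above the open C3 (C–C#–D–D#–…–B–C–C#), so it sits at fret 13.

13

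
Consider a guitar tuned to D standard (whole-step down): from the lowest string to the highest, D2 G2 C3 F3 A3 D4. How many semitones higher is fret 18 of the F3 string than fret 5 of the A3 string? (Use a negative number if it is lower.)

9 semitones

F3 at fret 18 → B4 (MIDI 71); A3 at fret 5 → D4 (MIDI 62).
71 − 62 = 9, so the two pitches are 9 semitones apart.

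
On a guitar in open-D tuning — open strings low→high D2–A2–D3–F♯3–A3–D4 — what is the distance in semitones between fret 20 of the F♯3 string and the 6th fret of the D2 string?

F♯3 at fret 20 → D5 (MIDI 74); D2 at fret 6 → G♯2 (MIDI 44).
74 − 44 = 30, so the two pitches are 30 semitones apart, with D5 the higher.

30 semitones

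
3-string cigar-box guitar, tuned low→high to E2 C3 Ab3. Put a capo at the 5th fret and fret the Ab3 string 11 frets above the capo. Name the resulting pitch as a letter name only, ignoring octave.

The capo raises the open Ab3 by 5 semitones to Db4; fretting 11 more gives Ab3 + 5 + 11 = Ab3 + 16 semitones, landing on C.

C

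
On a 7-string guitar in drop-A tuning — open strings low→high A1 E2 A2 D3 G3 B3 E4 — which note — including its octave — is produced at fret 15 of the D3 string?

The open D3 string plus 15 semitones: D–D#–E–F–…–D#–E–F.
The walk passes from B into C once, so the octave number goes from 3 to 4.

F4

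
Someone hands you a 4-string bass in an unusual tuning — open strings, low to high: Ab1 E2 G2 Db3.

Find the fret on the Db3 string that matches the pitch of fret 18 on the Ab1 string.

Fret 18 on Ab1 is MIDI 32 + 18 = 50 (D3). On the Db3 string (open MIDI 49), that pitch is 50 − 49 = fret 1.

1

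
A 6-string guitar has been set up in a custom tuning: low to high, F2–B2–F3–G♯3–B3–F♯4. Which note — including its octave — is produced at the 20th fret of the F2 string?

F2 is MIDI 41. Adding 20 gives 61, which is C♯4.
(Equivalently spelled D♭4.)

C♯4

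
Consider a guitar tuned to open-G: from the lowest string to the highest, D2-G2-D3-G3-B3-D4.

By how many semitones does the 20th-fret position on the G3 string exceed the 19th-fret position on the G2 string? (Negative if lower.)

13 semitones

G3 at fret 20 → D#5 (MIDI 75); G2 at fret 19 → D4 (MIDI 62).
75 − 62 = 13, so the two pitches are 13 semitones apart.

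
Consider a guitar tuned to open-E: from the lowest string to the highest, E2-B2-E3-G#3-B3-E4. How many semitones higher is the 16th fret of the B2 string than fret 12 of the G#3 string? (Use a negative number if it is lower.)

-5 semitones

B2 at fret 16 → D#4 (MIDI 63); G#3 at fret 12 → G#4 (MIDI 68).
63 − 68 = -5, so the two pitches are 5 semitones apart.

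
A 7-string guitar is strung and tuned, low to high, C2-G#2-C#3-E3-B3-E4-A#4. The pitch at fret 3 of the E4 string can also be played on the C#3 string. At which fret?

18

E4 at fret 3 is E4 + 3 semitones = G4.
The open C#3 string is 15 semitones below the open E4, so the same pitch on the C#3 string lies at fret 3 + 15 = 18.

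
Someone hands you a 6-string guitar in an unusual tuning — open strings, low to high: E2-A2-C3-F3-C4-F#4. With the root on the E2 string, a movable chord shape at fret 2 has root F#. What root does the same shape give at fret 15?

Moving from fret 2 to fret 15 shifts the root by 13 semitones.
F# up 13 semitones is G.

G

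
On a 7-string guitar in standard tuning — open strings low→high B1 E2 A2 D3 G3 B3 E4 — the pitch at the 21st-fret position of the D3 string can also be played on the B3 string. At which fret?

12

D3 at fret 21 is D3 + 21 semitones = B4.
The open B3 string is 9 semitones above the open D3, so the same pitch on the B3 string lies at fret 21 − 9 = 12.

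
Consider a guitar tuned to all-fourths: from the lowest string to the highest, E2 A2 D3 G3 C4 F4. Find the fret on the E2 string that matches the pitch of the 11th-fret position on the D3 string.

Fret 11 on D3 is MIDI 50 + 11 = 61 (C#4). On the E2 string (open MIDI 40), that pitch is 61 − 40 = fret 21.

21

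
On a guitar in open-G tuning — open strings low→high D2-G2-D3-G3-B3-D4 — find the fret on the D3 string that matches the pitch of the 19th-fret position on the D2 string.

7

Fret 19 on D2 is MIDI 38 + 19 = 57 (A3). On the D3 string (open MIDI 50), that pitch is 57 − 50 = fret 7.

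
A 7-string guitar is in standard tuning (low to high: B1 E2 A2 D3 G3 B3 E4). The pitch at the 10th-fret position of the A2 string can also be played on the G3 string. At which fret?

0

A2 at fret 10 is A2 + 10 semitones = G3.
The open G3 string is 10 semitones above the open A2, so the same pitch on the G3 string lies at fret 10 − 10 = 0.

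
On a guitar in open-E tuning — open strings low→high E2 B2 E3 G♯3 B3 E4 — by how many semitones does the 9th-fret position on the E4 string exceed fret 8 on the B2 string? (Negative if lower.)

18 semitones

E4 at fret 9 → C♯5 (MIDI 73); B2 at fret 8 → G3 (MIDI 55).
73 − 55 = 18, so the two pitches are 18 semitones apart.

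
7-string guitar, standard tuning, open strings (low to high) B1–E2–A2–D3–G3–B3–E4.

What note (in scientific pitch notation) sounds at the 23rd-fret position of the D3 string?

C♯5

Each fret is one semitone, so D3 + 23 = C♯5.
(Equivalently spelled D♭5.)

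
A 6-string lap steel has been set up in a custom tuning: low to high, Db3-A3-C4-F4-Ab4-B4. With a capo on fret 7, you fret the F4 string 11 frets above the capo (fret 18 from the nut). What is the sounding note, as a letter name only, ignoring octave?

The capo raises the open F4 by 7 semitones to C5; fretting 11 more gives F4 + 7 + 11 = F4 + 18 semitones, landing on B.

B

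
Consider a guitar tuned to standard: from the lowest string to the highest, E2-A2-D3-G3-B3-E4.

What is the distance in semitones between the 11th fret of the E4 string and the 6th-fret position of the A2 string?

E4 at fret 11 → D♯5 (MIDI 75); A2 at fret 6 → D♯3 (MIDI 51).
75 − 51 = 24, so the two pitches are 24 semitones apart, with D♯5 the higher.

24 semitones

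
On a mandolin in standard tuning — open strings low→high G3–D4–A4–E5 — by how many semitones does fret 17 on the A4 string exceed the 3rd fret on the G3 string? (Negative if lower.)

28 semitones

A4 at fret 17 → D6 (MIDI 86); G3 at fret 3 → A♯3 (MIDI 58).
86 − 58 = 28, so the two pitches are 28 semitones apart.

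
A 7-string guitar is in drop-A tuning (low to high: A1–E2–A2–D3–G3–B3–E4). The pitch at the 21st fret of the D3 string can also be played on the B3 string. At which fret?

12

D3 at fret 21 is D3 + 21 semitones = B4.
The open B3 string is 9 semitones above the open D3, so the same pitch on the B3 string lies at fret 21 − 9 = 12.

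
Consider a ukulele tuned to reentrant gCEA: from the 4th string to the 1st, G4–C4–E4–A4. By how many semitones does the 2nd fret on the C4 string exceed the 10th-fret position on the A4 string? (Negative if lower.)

-17 semitones

C4 at fret 2 → D4 (MIDI 62); A4 at fret 10 → G5 (MIDI 79).
62 − 79 = -17, so the two pitches are 17 semitones apart.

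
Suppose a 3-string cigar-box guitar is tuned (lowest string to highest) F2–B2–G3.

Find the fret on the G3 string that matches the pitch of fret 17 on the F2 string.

Fret 17 on F2 is MIDI 41 + 17 = 58 (A♯3). On the G3 string (open MIDI 55), that pitch is 58 − 55 = fret 3.

3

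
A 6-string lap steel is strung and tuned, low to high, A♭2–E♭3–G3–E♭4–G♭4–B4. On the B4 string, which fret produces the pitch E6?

17

E6 is 17 semitones above the open B4 (B–C–Db–D–…–D–Eb–E), so it sits at fret 17.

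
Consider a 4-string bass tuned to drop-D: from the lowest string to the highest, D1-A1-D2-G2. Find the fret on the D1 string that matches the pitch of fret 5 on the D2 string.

D2 at fret 5 is D2 + 5 semitones = G2.
The open D1 string is 12 semitones below the open D2, so the same pitch on the D1 string lies at fret 5 + 12 = 17.

17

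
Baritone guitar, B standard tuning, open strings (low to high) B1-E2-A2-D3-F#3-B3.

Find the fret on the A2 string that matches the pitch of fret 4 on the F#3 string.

13

F#3 at fret 4 is F#3 + 4 semitones = A#3.
The open A2 string is 9 semitones below the open F#3, so the same pitch on the A2 string lies at fret 4 + 9 = 13.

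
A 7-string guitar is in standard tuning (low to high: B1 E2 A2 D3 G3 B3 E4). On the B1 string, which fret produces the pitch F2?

F2 is 6 semitones above the open B1 (B–C–C#–D–D#–E–F), so it sits at fret 6.

6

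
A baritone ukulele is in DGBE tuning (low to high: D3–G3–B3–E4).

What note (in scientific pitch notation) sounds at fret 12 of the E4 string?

Each fret is one semitone, so E4 + 12 = E5.

E5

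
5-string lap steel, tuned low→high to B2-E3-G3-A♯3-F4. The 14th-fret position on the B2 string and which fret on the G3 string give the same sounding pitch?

6

Fret 14 on B2 is MIDI 47 + 14 = 61 (C♯4). On the G3 string (open MIDI 55), that pitch is 61 − 55 = fret 6.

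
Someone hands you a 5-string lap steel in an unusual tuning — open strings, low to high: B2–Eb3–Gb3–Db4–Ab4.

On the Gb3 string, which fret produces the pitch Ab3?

2

Ab3 is 2 semitones above the open Gb3 (Gb–G–Ab), so it sits at fret 2.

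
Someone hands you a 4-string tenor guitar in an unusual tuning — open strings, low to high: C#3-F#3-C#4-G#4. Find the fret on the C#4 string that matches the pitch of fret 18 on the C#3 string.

C#3 at fret 18 is C#3 + 18 semitones = G4.
The open C#4 string is 12 semitones above the open C#3, so the same pitch on the C#4 string lies at fret 18 − 12 = 6.

6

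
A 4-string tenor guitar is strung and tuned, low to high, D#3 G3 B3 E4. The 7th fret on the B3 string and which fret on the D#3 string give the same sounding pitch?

Fret 7 on B3 is MIDI 59 + 7 = 66 (F#4). On the D#3 string (open MIDI 51), that pitch is 66 − 51 = fret 15.

15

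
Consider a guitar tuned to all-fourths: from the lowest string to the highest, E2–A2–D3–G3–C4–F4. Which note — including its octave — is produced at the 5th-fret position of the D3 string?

D3 is MIDI 50. Adding 5 gives 55, which is G3.

G3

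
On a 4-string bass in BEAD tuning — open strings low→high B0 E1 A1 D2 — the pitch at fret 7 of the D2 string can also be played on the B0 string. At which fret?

22

Fret 7 on D2 is MIDI 38 + 7 = 45 (A2). On the B0 string (open MIDI 23), that pitch is 45 − 23 = fret 22.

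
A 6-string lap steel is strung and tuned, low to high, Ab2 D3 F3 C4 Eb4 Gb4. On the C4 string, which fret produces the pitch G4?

G4 is 7 semitones above the open C4 (C–Db–D–Eb–E–F–Gb–G), so it sits at fret 7.

7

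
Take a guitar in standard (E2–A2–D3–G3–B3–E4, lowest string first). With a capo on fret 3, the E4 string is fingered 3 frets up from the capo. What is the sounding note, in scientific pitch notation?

The capo raises the open E4 by 3 semitones to G4; fretting 3 more gives E4 + 3 + 3 = E4 + 6 semitones = A#4.

A#4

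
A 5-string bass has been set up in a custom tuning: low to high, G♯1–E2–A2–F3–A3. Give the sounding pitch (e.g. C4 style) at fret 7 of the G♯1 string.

D♯2

The open G♯1 string plus 7 semitones: G#–A–A#–B–C–C#–D–D#.
The walk passes from B into C once, so the octave number goes from 1 to 2.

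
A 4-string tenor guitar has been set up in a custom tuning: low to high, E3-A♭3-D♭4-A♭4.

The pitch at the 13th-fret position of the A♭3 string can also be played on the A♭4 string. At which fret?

1

A♭3 at fret 13 is A♭3 + 13 semitones = A4.
The open A♭4 string is 12 semitones above the open A♭3, so the same pitch on the A♭4 string lies at fret 13 − 12 = 1.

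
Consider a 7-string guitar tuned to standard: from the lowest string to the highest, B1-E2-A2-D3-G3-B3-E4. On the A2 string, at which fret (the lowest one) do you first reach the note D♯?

From A2, count semitones up the chromatic scale until reaching D♯: A–A#–B–C–C#–D–D# — 6 steps.

6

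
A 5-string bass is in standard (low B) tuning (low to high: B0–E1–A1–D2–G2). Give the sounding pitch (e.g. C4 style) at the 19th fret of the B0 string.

Each fret is one semitone, so B0 + 19 = F#2.
(Equivalently spelled Gb2.)

F#2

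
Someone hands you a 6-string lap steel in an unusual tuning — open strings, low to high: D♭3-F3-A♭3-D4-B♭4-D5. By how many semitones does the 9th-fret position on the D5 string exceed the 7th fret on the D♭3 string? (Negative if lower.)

D5 at fret 9 → B5 (MIDI 83); D♭3 at fret 7 → A♭3 (MIDI 56).
83 − 56 = 27, so the two pitches are 27 semitones apart.

27 semitones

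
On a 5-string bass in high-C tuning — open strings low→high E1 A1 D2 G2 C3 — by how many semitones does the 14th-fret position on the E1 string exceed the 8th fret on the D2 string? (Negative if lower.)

-4 semitones

E1 at fret 14 → F♯2 (MIDI 42); D2 at fret 8 → A♯2 (MIDI 46).
42 − 46 = -4, so the two pitches are 4 semitones apart.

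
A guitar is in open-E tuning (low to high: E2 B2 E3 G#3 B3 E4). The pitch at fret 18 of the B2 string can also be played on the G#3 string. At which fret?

9

B2 at fret 18 is B2 + 18 semitones = F4.
The open G#3 string is 9 semitones above the open B2, so the same pitch on the G#3 string lies at fret 18 − 9 = 9.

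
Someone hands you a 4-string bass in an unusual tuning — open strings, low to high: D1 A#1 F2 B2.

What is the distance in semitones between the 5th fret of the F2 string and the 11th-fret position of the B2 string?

12 semitones

F2 at fret 5 → A#2 (MIDI 46); B2 at fret 11 → A#3 (MIDI 58).
46 − 58 = -12, so the two pitches are 12 semitones apart, with A#3 the higher.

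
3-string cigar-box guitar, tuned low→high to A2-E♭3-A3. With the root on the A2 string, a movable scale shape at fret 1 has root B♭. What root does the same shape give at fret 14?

Moving from fret 1 to fret 14 shifts the root by 13 semitones.
B♭ up 13 semitones is B.

B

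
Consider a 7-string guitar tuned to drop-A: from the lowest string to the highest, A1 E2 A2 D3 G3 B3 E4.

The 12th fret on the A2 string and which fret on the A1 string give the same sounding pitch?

A2 at fret 12 is A2 + 12 semitones = A3.
The open A1 string is 12 semitones below the open A2, so the same pitch on the A1 string lies at fret 12 + 12 = 24.

24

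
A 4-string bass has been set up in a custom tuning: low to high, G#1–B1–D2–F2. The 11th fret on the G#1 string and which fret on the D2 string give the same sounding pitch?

5

G#1 at fret 11 is G#1 + 11 semitones = G2.
The open D2 string is 6 semitones above the open G#1, so the same pitch on the D2 string lies at fret 11 − 6 = 5.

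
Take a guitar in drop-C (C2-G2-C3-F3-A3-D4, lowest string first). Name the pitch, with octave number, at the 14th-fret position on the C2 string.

C2 is MIDI 36. Adding 14 gives 50, which is D3.

D3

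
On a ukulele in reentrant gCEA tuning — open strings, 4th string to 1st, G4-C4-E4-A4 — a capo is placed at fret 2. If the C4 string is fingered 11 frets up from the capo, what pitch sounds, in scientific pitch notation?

C♯5

The capo raises the open C4 by 2 semitones to D4; fretting 11 more gives C4 + 2 + 11 = C4 + 13 semitones = C♯5.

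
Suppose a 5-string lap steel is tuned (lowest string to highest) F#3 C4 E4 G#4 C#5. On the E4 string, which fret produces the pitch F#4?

F#4 is 2 semitones above the open E4 (E–F–F#), so it sits at fret 2.

2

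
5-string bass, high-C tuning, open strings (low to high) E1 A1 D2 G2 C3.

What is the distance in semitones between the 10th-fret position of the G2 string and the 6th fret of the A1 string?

14 semitones

G2 at fret 10 → F3 (MIDI 53); A1 at fret 6 → D♯2 (MIDI 39).
53 − 39 = 14, so the two pitches are 14 semitones apart, with F3 the higher.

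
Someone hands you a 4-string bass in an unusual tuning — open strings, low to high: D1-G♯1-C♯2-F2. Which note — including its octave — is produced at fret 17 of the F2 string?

A♯3

The open F2 string plus 17 semitones: F–F#–G–G#–…–G#–A–A#.
The walk passes from B into C once, so the octave number goes from 2 to 3.
(Equivalently spelled B♭3.)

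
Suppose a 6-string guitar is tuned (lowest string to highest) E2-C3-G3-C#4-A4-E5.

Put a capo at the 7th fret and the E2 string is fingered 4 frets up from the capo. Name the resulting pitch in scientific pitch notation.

D#3

The capo raises the open E2 by 7 semitones to B2; fretting 4 more gives E2 + 7 + 4 = E2 + 11 semitones = D#3.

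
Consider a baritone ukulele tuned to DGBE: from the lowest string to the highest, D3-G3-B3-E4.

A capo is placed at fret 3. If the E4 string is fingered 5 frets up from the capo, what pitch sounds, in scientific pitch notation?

The capo raises the open E4 by 3 semitones to G4; fretting 5 more gives E4 + 3 + 5 = E4 + 8 semitones = C5.

C5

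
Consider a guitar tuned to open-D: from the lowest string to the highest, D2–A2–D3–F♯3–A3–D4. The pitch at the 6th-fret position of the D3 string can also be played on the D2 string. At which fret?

18

Fret 6 on D3 is MIDI 50 + 6 = 56 (G♯3). On the D2 string (open MIDI 38), that pitch is 56 − 38 = fret 18.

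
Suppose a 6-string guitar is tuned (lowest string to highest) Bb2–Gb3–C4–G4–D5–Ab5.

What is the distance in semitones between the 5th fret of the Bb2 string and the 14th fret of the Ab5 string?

Bb2 at fret 5 → Eb3 (MIDI 51); Ab5 at fret 14 → Bb6 (MIDI 94).
51 − 94 = -43, so the two pitches are 43 semitones apart, with Bb6 the higher.

43 semitones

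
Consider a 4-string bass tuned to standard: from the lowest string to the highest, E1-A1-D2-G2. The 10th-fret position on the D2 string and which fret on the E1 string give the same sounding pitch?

20

D2 at fret 10 is D2 + 10 semitones = C3.
The open E1 string is 10 semitones below the open D2, so the same pitch on the E1 string lies at fret 10 + 10 = 20.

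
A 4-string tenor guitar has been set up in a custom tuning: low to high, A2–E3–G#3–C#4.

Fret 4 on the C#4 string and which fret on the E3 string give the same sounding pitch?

13

Fret 4 on C#4 is MIDI 61 + 4 = 65 (F4). On the E3 string (open MIDI 52), that pitch is 65 − 52 = fret 13.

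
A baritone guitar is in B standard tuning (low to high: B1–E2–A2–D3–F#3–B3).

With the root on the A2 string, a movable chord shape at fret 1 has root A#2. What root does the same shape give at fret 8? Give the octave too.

F3

Moving from fret 1 to fret 8 shifts the root by 7 semitones.
A#2 up 7 semitones is F3.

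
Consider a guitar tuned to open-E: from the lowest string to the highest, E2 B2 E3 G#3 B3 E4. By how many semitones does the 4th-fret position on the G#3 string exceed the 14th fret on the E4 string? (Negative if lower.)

-18 semitones

G#3 at fret 4 → C4 (MIDI 60); E4 at fret 14 → F#5 (MIDI 78).
60 − 78 = -18, so the two pitches are 18 semitones apart.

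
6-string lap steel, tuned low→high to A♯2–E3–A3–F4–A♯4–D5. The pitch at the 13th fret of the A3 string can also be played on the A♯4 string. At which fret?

Fret 13 on A3 is MIDI 57 + 13 = 70 (A♯4). On the A♯4 string (open MIDI 70), that pitch is 70 − 70 = fret 0.

0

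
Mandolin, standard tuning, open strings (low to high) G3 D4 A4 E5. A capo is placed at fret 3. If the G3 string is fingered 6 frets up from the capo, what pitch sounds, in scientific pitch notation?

The capo raises the open G3 by 3 semitones to A♯3; fretting 6 more gives G3 + 3 + 6 = G3 + 9 semitones = E4.

E4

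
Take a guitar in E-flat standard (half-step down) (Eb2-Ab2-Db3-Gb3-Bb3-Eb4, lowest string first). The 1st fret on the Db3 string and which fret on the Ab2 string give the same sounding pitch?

6

Fret 1 on Db3 is MIDI 49 + 1 = 50 (D3). On the Ab2 string (open MIDI 44), that pitch is 50 − 44 = fret 6.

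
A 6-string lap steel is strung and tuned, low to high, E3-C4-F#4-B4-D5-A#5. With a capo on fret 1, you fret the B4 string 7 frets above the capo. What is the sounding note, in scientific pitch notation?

The capo raises the open B4 by 1 semitone to C5; fretting 7 more gives B4 + 1 + 7 = B4 + 8 semitones = G5.

G5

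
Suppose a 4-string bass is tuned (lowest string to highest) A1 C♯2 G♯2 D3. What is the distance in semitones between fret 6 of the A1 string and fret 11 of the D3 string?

A1 at fret 6 → D♯2 (MIDI 39); D3 at fret 11 → C♯4 (MIDI 61).
39 − 61 = -22, so the two pitches are 22 semitones apart, with C♯4 the higher.

22 semitones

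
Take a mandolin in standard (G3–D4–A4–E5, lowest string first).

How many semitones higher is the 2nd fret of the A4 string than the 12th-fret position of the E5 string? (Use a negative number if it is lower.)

A4 at fret 2 → B4 (MIDI 71); E5 at fret 12 → E6 (MIDI 88).
71 − 88 = -17, so the two pitches are 17 semitones apart.

-17 semitones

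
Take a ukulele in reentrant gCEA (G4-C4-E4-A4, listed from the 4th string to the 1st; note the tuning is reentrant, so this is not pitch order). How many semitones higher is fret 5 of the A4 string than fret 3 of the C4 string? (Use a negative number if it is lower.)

A4 at fret 5 → D5 (MIDI 74); C4 at fret 3 → D♯4 (MIDI 63).
74 − 63 = 11, so the two pitches are 11 semitones apart.

11 semitones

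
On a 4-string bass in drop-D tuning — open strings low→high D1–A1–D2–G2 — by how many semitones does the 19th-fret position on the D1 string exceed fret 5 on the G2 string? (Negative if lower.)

-3 semitones

D1 at fret 19 → A2 (MIDI 45); G2 at fret 5 → C3 (MIDI 48).
45 − 48 = -3, so the two pitches are 3 semitones apart.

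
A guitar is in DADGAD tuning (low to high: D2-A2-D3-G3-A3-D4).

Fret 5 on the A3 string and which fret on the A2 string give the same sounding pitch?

A3 at fret 5 is A3 + 5 semitones = D4.
The open A2 string is 12 semitones below the open A3, so the same pitch on the A2 string lies at fret 5 + 12 = 17.

17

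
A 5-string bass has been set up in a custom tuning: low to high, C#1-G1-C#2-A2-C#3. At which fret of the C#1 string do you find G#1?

7

G#1 is 7 semitones above the open C#1 (C#–D–D#–E–F–F#–G–G#), so it sits at fret 7.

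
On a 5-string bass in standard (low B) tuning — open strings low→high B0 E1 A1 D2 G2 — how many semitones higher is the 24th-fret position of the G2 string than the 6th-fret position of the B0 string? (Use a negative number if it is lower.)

38 semitones

G2 at fret 24 → G4 (MIDI 67); B0 at fret 6 → F1 (MIDI 29).
67 − 29 = 38, so the two pitches are 38 semitones apart.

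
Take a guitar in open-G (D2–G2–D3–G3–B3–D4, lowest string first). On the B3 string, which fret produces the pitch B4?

12

B4 is 12 semitones above the open B3 (B–C–C#–D–…–A–A#–B), so it sits at fret 12.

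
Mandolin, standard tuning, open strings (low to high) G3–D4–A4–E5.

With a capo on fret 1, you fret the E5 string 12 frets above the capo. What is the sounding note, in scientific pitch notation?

F6

The capo raises the open E5 by 1 semitone to F5; fretting 12 more gives E5 + 1 + 12 = E5 + 13 semitones = F6.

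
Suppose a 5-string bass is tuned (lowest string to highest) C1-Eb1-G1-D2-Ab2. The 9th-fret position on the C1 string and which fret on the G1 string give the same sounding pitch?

C1 at fret 9 is C1 + 9 semitones = A1.
The open G1 string is 7 semitones above the open C1, so the same pitch on the G1 string lies at fret 9 − 7 = 2.

2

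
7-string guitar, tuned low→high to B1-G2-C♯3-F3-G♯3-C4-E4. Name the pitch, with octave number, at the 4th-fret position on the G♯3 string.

C4

The open G♯3 string plus 4 semitones: G#–A–A#–B–C.
The walk passes from B into C once, so the octave number goes from 3 to 4.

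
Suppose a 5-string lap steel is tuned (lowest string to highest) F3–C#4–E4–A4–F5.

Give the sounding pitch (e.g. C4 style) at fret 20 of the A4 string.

A4 is MIDI 69. Adding 20 gives 89, which is F6.

F6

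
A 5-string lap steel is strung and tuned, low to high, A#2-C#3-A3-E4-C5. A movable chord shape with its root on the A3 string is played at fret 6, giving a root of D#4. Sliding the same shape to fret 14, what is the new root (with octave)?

Moving from fret 6 to fret 14 shifts the root by 8 semitones.
D#4 up 8 semitones is B4.

B4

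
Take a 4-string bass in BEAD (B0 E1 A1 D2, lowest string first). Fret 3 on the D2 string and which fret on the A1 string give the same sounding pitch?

8

Fret 3 on D2 is MIDI 38 + 3 = 41 (F2). On the A1 string (open MIDI 33), that pitch is 41 − 33 = fret 8.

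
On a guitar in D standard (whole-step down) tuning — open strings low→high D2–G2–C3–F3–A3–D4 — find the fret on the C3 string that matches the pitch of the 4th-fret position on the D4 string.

18

D4 at fret 4 is D4 + 4 semitones = F♯4.
The open C3 string is 14 semitones below the open D4, so the same pitch on the C3 string lies at fret 4 + 14 = 18.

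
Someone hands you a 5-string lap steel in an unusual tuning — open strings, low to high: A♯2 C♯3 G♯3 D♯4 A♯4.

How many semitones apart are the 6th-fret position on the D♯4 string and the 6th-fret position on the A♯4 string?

D♯4 at fret 6 → A4 (MIDI 69); A♯4 at fret 6 → E5 (MIDI 76).
69 − 76 = -7, so the two pitches are 7 semitones apart, with E5 the higher.

7 semitones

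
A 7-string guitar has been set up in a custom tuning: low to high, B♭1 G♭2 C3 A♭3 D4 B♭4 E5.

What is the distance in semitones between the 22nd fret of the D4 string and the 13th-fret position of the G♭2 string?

D4 at fret 22 → C6 (MIDI 84); G♭2 at fret 13 → G3 (MIDI 55).
84 − 55 = 29, so the two pitches are 29 semitones apart, with C6 the higher.

29 semitones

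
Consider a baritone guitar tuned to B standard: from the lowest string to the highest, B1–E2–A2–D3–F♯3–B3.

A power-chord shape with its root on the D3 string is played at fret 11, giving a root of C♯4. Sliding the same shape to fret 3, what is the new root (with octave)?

Moving from fret 11 to fret 3 shifts the root by -8 semitones.
C♯4 down 8 semitones is F3.

F3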